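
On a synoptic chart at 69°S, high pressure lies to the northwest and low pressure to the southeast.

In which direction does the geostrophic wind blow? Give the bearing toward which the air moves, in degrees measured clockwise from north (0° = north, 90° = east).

The pressure-gradient force points toward the southeast (bearing 135°).
Geostrophic balance: in the Southern Hemisphere the Coriolis force deflects motion to the left, so the geostrophic wind blows 90° to the left of the pressure-gradient force (low pressure on the right).
Rotating 135° by 90° counterclockwise gives 045° — the wind blows toward the northeast.

045°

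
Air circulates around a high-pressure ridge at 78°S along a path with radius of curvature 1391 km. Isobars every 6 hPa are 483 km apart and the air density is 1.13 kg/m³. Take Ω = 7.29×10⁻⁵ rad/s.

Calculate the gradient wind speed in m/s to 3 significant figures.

Coriolis parameter at 78°S:
f = 2Ω sin φ = 2 × 7.29×10⁻⁵ × sin 78° = 1.43×10⁻⁴ s⁻¹
Pressure gradient: |∂P/∂n| = 600 Pa / 483000 m = 1.24×10⁻³ Pa/m
Geostrophic speed: V_g = |∂P/∂n|/(fρ) = 1.24×10⁻³/(1.43×10⁻⁴ × 1.13) = 7.71 m/s
Around a high, pressure-gradient force acts outward with centrifugal, so Coriolis balances both:
fV = (1/ρ)|∂P/∂n| + V²/R  →  V² − fR·V + fR·V_g = 0
With fR = 1.43×10⁻⁴ × 1391×10³ m = 198 m/s:
V = [fR − √((fR)² − 4 fR V_g)]/2 = [198 − √(198² − 4×198×7.71)]/2 = 8.03 m/s
Supergeostrophic (V > V_g = 7.71 m/s), as expected around a high.

8.03 m/s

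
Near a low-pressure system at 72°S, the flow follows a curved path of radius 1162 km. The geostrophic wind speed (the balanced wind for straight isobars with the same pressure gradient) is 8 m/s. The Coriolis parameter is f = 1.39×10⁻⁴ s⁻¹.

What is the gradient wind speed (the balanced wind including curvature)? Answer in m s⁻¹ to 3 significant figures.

7.64 m s⁻¹

Around a low, centrifugal force acts outward with Coriolis, so pressure-gradient force balances both:
(1/ρ)|∂P/∂n| = fV + V²/R  →  V² + fR·V − fR·V_g = 0
With fR = 1.39×10⁻⁴ × 1162×10³ m = 162 m/s:
V = [−fR + √((fR)² + 4 fR V_g)]/2 = [−162 + √(162² + 4×162×8)]/2 = 7.64 m/s
Subgeostrophic (V < V_g = 8 m/s), as expected around a low.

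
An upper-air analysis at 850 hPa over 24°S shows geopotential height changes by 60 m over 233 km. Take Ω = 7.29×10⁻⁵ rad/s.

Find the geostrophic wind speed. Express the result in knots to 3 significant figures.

Coriolis parameter at 24°S:
f = 2Ω sin φ = 2 × 7.29×10⁻⁵ × sin 24° = 5.93×10⁻⁵ s⁻¹
Height gradient: |∂Z/∂n| = 60 m / 233000 m = 2.58×10⁻⁴
On a pressure surface, geostrophic balance gives V_g = (g/f)|∂Z/∂n|:
V_g = 9.81 × 2.58×10⁻⁴ / 5.93×10⁻⁵ = 42.6 m/s
Converting: 42.6 m/s × 1.944 = 82.8 knots

82.8 knots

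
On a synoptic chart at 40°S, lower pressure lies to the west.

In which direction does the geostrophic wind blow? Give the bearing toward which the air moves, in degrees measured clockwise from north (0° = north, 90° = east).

The pressure-gradient force points toward the west (bearing 270°).
Geostrophic balance: in the Southern Hemisphere the Coriolis force deflects motion to the left, so the geostrophic wind blows 90° to the left of the pressure-gradient force (low pressure on the right).
Rotating 270° by 90° counterclockwise gives 180° — the wind blows toward the south.

180°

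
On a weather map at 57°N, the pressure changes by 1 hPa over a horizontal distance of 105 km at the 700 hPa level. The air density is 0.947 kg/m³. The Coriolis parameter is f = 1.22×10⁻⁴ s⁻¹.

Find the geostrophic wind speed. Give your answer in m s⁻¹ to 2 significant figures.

Pressure gradient: |∂P/∂n| = 100 Pa / 105000 m = 9.52×10⁻⁴ Pa/m
Geostrophic balance (pressure-gradient force = Coriolis force):
V_g = (1/(fρ)) |∂P/∂n| = 9.52×10⁻⁴ / (1.22×10⁻⁴ × 0.947) = 8.24 m/s

8.2 m s⁻¹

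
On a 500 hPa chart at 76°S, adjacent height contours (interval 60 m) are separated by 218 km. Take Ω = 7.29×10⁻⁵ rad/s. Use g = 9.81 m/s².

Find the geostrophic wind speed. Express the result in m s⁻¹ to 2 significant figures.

19 m s⁻¹

Coriolis parameter at 76°S:
f = 2Ω sin φ = 2 × 7.29×10⁻⁵ × sin 76° = 1.41×10⁻⁴ s⁻¹
Height gradient: |∂Z/∂n| = 60 m / 218000 m = 2.75×10⁻⁴
On a pressure surface, geostrophic balance gives V_g = (g/f)|∂Z/∂n|:
V_g = 9.81 × 2.75×10⁻⁴ / 1.41×10⁻⁴ = 19.1 m/s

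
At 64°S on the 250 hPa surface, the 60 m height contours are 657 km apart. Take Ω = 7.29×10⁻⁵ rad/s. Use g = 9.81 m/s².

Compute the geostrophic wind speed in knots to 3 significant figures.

Coriolis parameter at 64°S:
f = 2Ω sin φ = 2 × 7.29×10⁻⁵ × sin 64° = 1.31×10⁻⁴ s⁻¹
Height gradient: |∂Z/∂n| = 60 m / 657000 m = 9.13×10⁻⁵
On a pressure surface, geostrophic balance gives V_g = (g/f)|∂Z/∂n|:
V_g = 9.81 × 9.13×10⁻⁵ / 1.31×10⁻⁴ = 6.84 m/s
Converting: 6.84 m/s × 1.944 = 13.3 knots

13.3 knots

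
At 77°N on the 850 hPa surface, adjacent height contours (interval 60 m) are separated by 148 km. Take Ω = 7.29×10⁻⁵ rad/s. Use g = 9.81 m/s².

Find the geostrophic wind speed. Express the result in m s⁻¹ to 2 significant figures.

Coriolis parameter at 77°N:
f = 2Ω sin φ = 2 × 7.29×10⁻⁵ × sin 77° = 1.42×10⁻⁴ s⁻¹
Height gradient: |∂Z/∂n| = 60 m / 148000 m = 4.05×10⁻⁴
On a pressure surface, geostrophic balance gives V_g = (g/f)|∂Z/∂n|:
V_g = 9.81 × 4.05×10⁻⁴ / 1.42×10⁻⁴ = 28.0 m/s

28 m s⁻¹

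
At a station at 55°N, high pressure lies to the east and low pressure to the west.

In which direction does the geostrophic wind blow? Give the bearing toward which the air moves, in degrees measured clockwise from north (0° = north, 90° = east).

000°

The pressure-gradient force points toward the west (bearing 270°).
Geostrophic balance: in the Northern Hemisphere the Coriolis force deflects motion to the right, so the geostrophic wind blows 90° to the right of the pressure-gradient force (low pressure on the left).
Rotating 270° by 90° clockwise gives 000° — the wind blows toward the north.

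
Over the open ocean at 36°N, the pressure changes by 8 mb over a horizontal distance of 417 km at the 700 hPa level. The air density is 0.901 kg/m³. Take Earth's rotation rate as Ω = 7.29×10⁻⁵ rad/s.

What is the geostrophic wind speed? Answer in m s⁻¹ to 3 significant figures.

24.8 m s⁻¹

Coriolis parameter at 36°N:
f = 2Ω sin φ = 2 × 7.29×10⁻⁵ × sin 36° = 8.57×10⁻⁵ s⁻¹
Pressure gradient: |∂P/∂n| = 800 Pa / 417000 m = 1.92×10⁻³ Pa/m
Geostrophic balance (pressure-gradient force = Coriolis force):
V_g = (1/(fρ)) |∂P/∂n| = 1.92×10⁻³ / (8.57×10⁻⁵ × 0.901) = 24.8 m/s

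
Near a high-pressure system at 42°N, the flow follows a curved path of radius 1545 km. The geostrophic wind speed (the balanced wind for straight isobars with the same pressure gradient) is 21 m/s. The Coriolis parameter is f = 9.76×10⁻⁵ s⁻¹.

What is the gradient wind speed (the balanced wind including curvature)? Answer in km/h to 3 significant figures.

Around a high, pressure-gradient force acts outward with centrifugal, so Coriolis balances both:
fV = (1/ρ)|∂P/∂n| + V²/R  →  V² − fR·V + fR·V_g = 0
With fR = 9.76×10⁻⁵ × 1545×10³ m = 151 m/s:
V = [fR − √((fR)² − 4 fR V_g)]/2 = [151 − √(151² − 4×151×21)]/2 = 25.2 m/s
Supergeostrophic (V > V_g = 21 m/s), as expected around a high.
Converting: 25.2 m/s × 3.6 = 90.8 km/h

90.8 km/h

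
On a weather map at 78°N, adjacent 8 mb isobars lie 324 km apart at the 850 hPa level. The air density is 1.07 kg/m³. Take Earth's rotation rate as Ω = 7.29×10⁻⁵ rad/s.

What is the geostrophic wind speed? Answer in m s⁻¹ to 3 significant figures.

Coriolis parameter at 78°N:
f = 2Ω sin φ = 2 × 7.29×10⁻⁵ × sin 78° = 1.43×10⁻⁴ s⁻¹
Pressure gradient: |∂P/∂n| = 800 Pa / 324000 m = 2.47×10⁻³ Pa/m
Geostrophic balance (pressure-gradient force = Coriolis force):
V_g = (1/(fρ)) |∂P/∂n| = 2.47×10⁻³ / (1.43×10⁻⁴ × 1.07) = 16.2 m/s

16.2 m s⁻¹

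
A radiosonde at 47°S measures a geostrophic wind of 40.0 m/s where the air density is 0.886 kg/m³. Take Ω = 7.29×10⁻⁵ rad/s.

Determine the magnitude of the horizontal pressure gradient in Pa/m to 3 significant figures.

3.78×10⁻³ Pa/m

Coriolis parameter at 47°S:
f = 2Ω sin φ = 2 × 7.29×10⁻⁵ × sin 47° = 1.07×10⁻⁴ s⁻¹
Geostrophic balance rearranged: |∂P/∂n| = f ρ V_g
|∂P/∂n| = 1.07×10⁻⁴ × 0.886 × 40.0 = 3.78×10⁻³ Pa/m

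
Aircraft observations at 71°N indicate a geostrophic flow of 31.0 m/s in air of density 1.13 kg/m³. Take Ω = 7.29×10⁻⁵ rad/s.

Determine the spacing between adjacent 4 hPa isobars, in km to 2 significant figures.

83 km

Coriolis parameter at 71°N:
f = 2Ω sin φ = 2 × 7.29×10⁻⁵ × sin 71° = 1.38×10⁻⁴ s⁻¹
Geostrophic balance rearranged: |∂P/∂n| = f ρ V_g
|∂P/∂n| = 1.38×10⁻⁴ × 1.13 × 31.0 = 4.83×10⁻³ Pa/m
Isobar spacing: Δn = ΔP/|∂P/∂n| = 400 Pa / 4.83×10⁻³ Pa/m = 82831 m ≈ 83 km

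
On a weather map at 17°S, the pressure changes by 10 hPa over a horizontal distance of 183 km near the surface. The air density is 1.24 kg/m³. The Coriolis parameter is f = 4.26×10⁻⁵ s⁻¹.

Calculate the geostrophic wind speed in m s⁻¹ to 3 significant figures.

Pressure gradient: |∂P/∂n| = 1000 Pa / 183000 m = 5.46×10⁻³ Pa/m
Geostrophic balance (pressure-gradient force = Coriolis force):
V_g = (1/(fρ)) |∂P/∂n| = 5.46×10⁻³ / (4.26×10⁻⁵ × 1.24) = 103 m/s

103 m s⁻¹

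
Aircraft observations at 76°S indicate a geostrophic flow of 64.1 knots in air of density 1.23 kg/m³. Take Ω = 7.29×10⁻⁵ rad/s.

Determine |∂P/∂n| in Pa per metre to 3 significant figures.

Coriolis parameter at 76°S:
f = 2Ω sin φ = 2 × 7.29×10⁻⁵ × sin 76° = 1.41×10⁻⁴ s⁻¹
Wind speed in SI: 64.1 knots = 33.0 m/s
Geostrophic balance rearranged: |∂P/∂n| = f ρ V_g
|∂P/∂n| = 1.41×10⁻⁴ × 1.23 × 33.0 = 5.74×10⁻³ Pa/m

5.74×10⁻³ Pa/m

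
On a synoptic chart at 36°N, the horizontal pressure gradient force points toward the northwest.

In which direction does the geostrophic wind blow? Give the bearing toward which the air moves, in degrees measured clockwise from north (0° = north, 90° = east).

045°

The pressure-gradient force points toward the northwest (bearing 315°).
Geostrophic balance: in the Northern Hemisphere the Coriolis force deflects motion to the right, so the geostrophic wind blows 90° to the right of the pressure-gradient force (low pressure on the left).
Rotating 315° by 90° clockwise gives 045° — the wind blows toward the northeast.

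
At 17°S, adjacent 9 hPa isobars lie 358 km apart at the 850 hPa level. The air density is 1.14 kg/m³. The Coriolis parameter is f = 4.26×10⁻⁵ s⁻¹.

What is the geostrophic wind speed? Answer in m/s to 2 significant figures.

52 m/s

Pressure gradient: |∂P/∂n| = 900 Pa / 358000 m = 2.51×10⁻³ Pa/m
Geostrophic balance (pressure-gradient force = Coriolis force):
V_g = (1/(fρ)) |∂P/∂n| = 2.51×10⁻³ / (4.26×10⁻⁵ × 1.14) = 51.8 m/s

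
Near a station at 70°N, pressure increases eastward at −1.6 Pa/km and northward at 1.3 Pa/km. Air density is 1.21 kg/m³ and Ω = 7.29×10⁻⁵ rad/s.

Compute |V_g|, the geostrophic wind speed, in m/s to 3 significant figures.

Coriolis parameter at 70°N:
f = 2Ω sin φ = 2 × 7.29×10⁻⁵ × sin 70° = 1.37×10⁻⁴ s⁻¹
Component geostrophic relations (x east, y north):
u_g = −(1/(fρ)) ∂P/∂y,  v_g = (1/(fρ)) ∂P/∂x
u_g = −(1.3×10⁻³)/(1.37×10⁻⁴ × 1.21) = −7.84 m/s;  v_g = (−1.6×10⁻³)/(1.37×10⁻⁴ × 1.21) = −9.65 m/s
|V_g| = √(u_g² + v_g²) = 12.4 m/s

12.4 m/s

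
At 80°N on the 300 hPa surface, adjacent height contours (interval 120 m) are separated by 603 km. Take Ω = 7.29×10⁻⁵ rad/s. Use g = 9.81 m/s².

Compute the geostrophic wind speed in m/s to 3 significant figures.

13.6 m/s

Coriolis parameter at 80°N:
f = 2Ω sin φ = 2 × 7.29×10⁻⁵ × sin 80° = 1.44×10⁻⁴ s⁻¹
Height gradient: |∂Z/∂n| = 120 m / 603000 m = 1.99×10⁻⁴
On a pressure surface, geostrophic balance gives V_g = (g/f)|∂Z/∂n|:
V_g = 9.81 × 1.99×10⁻⁴ / 1.44×10⁻⁴ = 13.6 m/s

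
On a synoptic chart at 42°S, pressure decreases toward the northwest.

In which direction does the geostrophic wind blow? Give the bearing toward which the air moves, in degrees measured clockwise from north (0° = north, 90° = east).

The pressure-gradient force points toward the northwest (bearing 315°).
Geostrophic balance: in the Southern Hemisphere the Coriolis force deflects motion to the left, so the geostrophic wind blows 90° to the left of the pressure-gradient force (low pressure on the right).
Rotating 315° by 90° counterclockwise gives 225° — the wind blows toward the southwest.

225°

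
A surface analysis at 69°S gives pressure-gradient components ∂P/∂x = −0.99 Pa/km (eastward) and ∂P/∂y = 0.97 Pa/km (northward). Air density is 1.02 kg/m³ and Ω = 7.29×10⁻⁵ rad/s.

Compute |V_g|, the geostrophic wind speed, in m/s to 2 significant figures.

10.0 m/s

Coriolis parameter at 69°S:
f = 2Ω sin φ = 2 × 7.29×10⁻⁵ × sin 69° = 1.36×10⁻⁴ s⁻¹
In the Southern Hemisphere f is negative: f = −1.36×10⁻⁴ s⁻¹.
Component geostrophic relations (x east, y north):
u_g = −(1/(fρ)) ∂P/∂y,  v_g = (1/(fρ)) ∂P/∂x
u_g = −(0.97×10⁻³)/(−1.36×10⁻⁴ × 1.02) = 6.99 m/s;  v_g = (−0.99×10⁻³)/(−1.36×10⁻⁴ × 1.02) = 7.13 m/s
|V_g| = √(u_g² + v_g²) = 9.98 m/s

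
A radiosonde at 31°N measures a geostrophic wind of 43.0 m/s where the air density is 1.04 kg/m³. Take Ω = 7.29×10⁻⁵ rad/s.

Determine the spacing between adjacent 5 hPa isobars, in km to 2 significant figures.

150 km

Coriolis parameter at 31°N:
f = 2Ω sin φ = 2 × 7.29×10⁻⁵ × sin 31° = 7.51×10⁻⁵ s⁻¹
Geostrophic balance rearranged: |∂P/∂n| = f ρ V_g
|∂P/∂n| = 7.51×10⁻⁵ × 1.04 × 43.0 = 3.36×10⁻³ Pa/m
Isobar spacing: Δn = ΔP/|∂P/∂n| = 500 Pa / 3.36×10⁻³ Pa/m = 148892 m ≈ 150 km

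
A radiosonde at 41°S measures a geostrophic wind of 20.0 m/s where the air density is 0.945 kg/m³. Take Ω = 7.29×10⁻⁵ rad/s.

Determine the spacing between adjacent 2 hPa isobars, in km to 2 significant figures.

Coriolis parameter at 41°S:
f = 2Ω sin φ = 2 × 7.29×10⁻⁵ × sin 41° = 9.57×10⁻⁵ s⁻¹
Geostrophic balance rearranged: |∂P/∂n| = f ρ V_g
|∂P/∂n| = 9.57×10⁻⁵ × 0.945 × 20.0 = 1.81×10⁻³ Pa/m
Isobar spacing: Δn = ΔP/|∂P/∂n| = 200 Pa / 1.81×10⁻³ Pa/m = 110629 m ≈ 110 km

110 km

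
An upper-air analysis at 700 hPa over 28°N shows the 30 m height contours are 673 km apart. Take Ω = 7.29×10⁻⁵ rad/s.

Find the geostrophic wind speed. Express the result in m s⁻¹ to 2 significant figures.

6.4 m s⁻¹

Coriolis parameter at 28°N:
f = 2Ω sin φ = 2 × 7.29×10⁻⁵ × sin 28° = 6.84×10⁻⁵ s⁻¹
Height gradient: |∂Z/∂n| = 30 m / 673000 m = 4.46×10⁻⁵
On a pressure surface, geostrophic balance gives V_g = (g/f)|∂Z/∂n|:
V_g = 9.81 × 4.46×10⁻⁵ / 6.84×10⁻⁵ = 6.39 m/s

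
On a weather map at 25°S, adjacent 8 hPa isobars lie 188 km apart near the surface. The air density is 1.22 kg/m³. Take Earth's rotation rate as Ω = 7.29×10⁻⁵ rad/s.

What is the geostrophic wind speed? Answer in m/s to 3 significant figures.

Coriolis parameter at 25°S:
f = 2Ω sin φ = 2 × 7.29×10⁻⁵ × sin 25° = 6.16×10⁻⁵ s⁻¹
Pressure gradient: |∂P/∂n| = 800 Pa / 188000 m = 4.26×10⁻³ Pa/m
Geostrophic balance (pressure-gradient force = Coriolis force):
V_g = (1/(fρ)) |∂P/∂n| = 4.26×10⁻³ / (6.16×10⁻⁵ × 1.22) = 56.6 m/s

56.6 m/s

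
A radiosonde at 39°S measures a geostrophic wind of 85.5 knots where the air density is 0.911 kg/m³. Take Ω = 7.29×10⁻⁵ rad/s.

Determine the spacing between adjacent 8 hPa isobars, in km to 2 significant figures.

220 km

Coriolis parameter at 39°S:
f = 2Ω sin φ = 2 × 7.29×10⁻⁵ × sin 39° = 9.18×10⁻⁵ s⁻¹
Wind speed in SI: 85.5 knots = 44.0 m/s
Geostrophic balance rearranged: |∂P/∂n| = f ρ V_g
|∂P/∂n| = 9.18×10⁻⁵ × 0.911 × 44.0 = 3.68×10⁻³ Pa/m
Isobar spacing: Δn = ΔP/|∂P/∂n| = 800 Pa / 3.68×10⁻³ Pa/m = 217590 m ≈ 220 km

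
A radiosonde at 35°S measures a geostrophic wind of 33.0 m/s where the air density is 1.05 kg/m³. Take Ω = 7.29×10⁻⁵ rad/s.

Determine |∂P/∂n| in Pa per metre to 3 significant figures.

2.90×10⁻³ Pa/m

Coriolis parameter at 35°S:
f = 2Ω sin φ = 2 × 7.29×10⁻⁵ × sin 35° = 8.36×10⁻⁵ s⁻¹
Geostrophic balance rearranged: |∂P/∂n| = f ρ V_g
|∂P/∂n| = 8.36×10⁻⁵ × 1.05 × 33.0 = 2.90×10⁻³ Pa/m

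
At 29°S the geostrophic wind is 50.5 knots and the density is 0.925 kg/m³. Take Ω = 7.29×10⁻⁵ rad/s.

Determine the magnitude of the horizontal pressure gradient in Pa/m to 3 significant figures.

Coriolis parameter at 29°S:
f = 2Ω sin φ = 2 × 7.29×10⁻⁵ × sin 29° = 7.07×10⁻⁵ s⁻¹
Wind speed in SI: 50.5 knots = 26.0 m/s
Geostrophic balance rearranged: |∂P/∂n| = f ρ V_g
|∂P/∂n| = 7.07×10⁻⁵ × 0.925 × 26.0 = 1.70×10⁻³ Pa/m

1.70×10⁻³ Pa/m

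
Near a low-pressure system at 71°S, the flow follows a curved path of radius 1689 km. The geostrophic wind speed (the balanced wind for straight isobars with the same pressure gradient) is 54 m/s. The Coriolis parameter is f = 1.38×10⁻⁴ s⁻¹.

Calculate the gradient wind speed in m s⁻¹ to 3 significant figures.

Around a low, centrifugal force acts outward with Coriolis, so pressure-gradient force balances both:
(1/ρ)|∂P/∂n| = fV + V²/R  →  V² + fR·V − fR·V_g = 0
With fR = 1.38×10⁻⁴ × 1689×10³ m = 233 m/s:
V = [−fR + √((fR)² + 4 fR V_g)]/2 = [−233 + √(233² + 4×233×54)]/2 = 45.2 m/s
Subgeostrophic (V < V_g = 54 m/s), as expected around a low.

45.2 m s⁻¹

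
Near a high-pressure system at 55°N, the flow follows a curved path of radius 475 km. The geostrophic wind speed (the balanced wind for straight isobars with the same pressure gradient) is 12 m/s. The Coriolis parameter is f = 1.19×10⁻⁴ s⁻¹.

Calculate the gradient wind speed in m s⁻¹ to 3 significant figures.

17.3 m s⁻¹

Around a high, pressure-gradient force acts outward with centrifugal, so Coriolis balances both:
fV = (1/ρ)|∂P/∂n| + V²/R  →  V² − fR·V + fR·V_g = 0
With fR = 1.19×10⁻⁴ × 475×10³ m = 56.5 m/s:
V = [fR − √((fR)² − 4 fR V_g)]/2 = [56.5 − √(56.5² − 4×56.5×12)]/2 = 17.3 m/s
Supergeostrophic (V > V_g = 12 m/s), as expected around a high.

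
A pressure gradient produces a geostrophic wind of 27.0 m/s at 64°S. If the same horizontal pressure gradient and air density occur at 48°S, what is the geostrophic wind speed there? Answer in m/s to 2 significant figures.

With the same pressure gradient and density, V_g ∝ 1/f ∝ 1/sin φ.
V₂ = V₁ · sin φ₁ / sin φ₂ = 27.0 × sin 64° / sin 48°
V₂ = 27.0 × 0.8988/0.7431 = 33 m/s

33 m/s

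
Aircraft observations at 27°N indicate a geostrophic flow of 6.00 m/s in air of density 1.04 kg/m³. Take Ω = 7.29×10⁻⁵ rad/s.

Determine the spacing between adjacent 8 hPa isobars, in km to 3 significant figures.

Coriolis parameter at 27°N:
f = 2Ω sin φ = 2 × 7.29×10⁻⁵ × sin 27° = 6.62×10⁻⁵ s⁻¹
Geostrophic balance rearranged: |∂P/∂n| = f ρ V_g
|∂P/∂n| = 6.62×10⁻⁵ × 1.04 × 6.00 = 4.13×10⁻⁴ Pa/m
Isobar spacing: Δn = ΔP/|∂P/∂n| = 800 Pa / 4.13×10⁻⁴ Pa/m = 1936873 m ≈ 1940 km

1940 km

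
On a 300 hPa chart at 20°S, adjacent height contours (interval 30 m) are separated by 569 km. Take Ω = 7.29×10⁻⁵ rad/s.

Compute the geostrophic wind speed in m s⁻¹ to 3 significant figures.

10.4 m s⁻¹

Coriolis parameter at 20°S:
f = 2Ω sin φ = 2 × 7.29×10⁻⁵ × sin 20° = 4.99×10⁻⁵ s⁻¹
Height gradient: |∂Z/∂n| = 30 m / 569000 m = 5.27×10⁻⁵
On a pressure surface, geostrophic balance gives V_g = (g/f)|∂Z/∂n|:
V_g = 9.81 × 5.27×10⁻⁵ / 4.99×10⁻⁵ = 10.4 m/s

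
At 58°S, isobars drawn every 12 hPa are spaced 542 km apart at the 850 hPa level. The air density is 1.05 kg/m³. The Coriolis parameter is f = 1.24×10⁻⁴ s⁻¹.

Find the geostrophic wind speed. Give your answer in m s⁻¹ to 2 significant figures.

Pressure gradient: |∂P/∂n| = 1200 Pa / 542000 m = 2.21×10⁻³ Pa/m
Geostrophic balance (pressure-gradient force = Coriolis force):
V_g = (1/(fρ)) |∂P/∂n| = 2.21×10⁻³ / (1.24×10⁻⁴ × 1.05) = 17.0 m/s

17 m s⁻¹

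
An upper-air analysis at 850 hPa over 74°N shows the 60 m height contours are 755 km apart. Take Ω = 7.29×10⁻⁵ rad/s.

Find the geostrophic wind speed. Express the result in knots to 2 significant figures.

11 knots

Coriolis parameter at 74°N:
f = 2Ω sin φ = 2 × 7.29×10⁻⁵ × sin 74° = 1.40×10⁻⁴ s⁻¹
Height gradient: |∂Z/∂n| = 60 m / 755000 m = 7.95×10⁻⁵
On a pressure surface, geostrophic balance gives V_g = (g/f)|∂Z/∂n|:
V_g = 9.81 × 7.95×10⁻⁵ / 1.40×10⁻⁴ = 5.56 m/s
Converting: 5.56 m/s × 1.944 = 11 knots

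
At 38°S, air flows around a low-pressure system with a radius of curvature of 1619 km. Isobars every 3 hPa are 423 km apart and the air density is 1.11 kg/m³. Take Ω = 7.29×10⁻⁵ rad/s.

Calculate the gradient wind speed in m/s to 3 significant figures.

Coriolis parameter at 38°S:
f = 2Ω sin φ = 2 × 7.29×10⁻⁵ × sin 38° = 8.98×10⁻⁵ s⁻¹
Pressure gradient: |∂P/∂n| = 300 Pa / 423000 m = 7.09×10⁻⁴ Pa/m
Geostrophic speed: V_g = |∂P/∂n|/(fρ) = 7.09×10⁻⁴/(8.98×10⁻⁵ × 1.11) = 7.12 m/s
Around a low, centrifugal force acts outward with Coriolis, so pressure-gradient force balances both:
(1/ρ)|∂P/∂n| = fV + V²/R  →  V² + fR·V − fR·V_g = 0
With fR = 8.98×10⁻⁵ × 1619×10³ m = 145 m/s:
V = [−fR + √((fR)² + 4 fR V_g)]/2 = [−145 + √(145² + 4×145×7.12)]/2 = 6.8 m/s
Subgeostrophic (V < V_g = 7.12 m/s), as expected around a low.

6.80 m/s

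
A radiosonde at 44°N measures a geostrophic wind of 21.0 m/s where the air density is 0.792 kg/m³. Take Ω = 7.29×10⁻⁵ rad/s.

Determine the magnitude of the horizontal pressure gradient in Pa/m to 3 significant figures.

1.68×10⁻³ Pa/m

Coriolis parameter at 44°N:
f = 2Ω sin φ = 2 × 7.29×10⁻⁵ × sin 44° = 1.01×10⁻⁴ s⁻¹
Geostrophic balance rearranged: |∂P/∂n| = f ρ V_g
|∂P/∂n| = 1.01×10⁻⁴ × 0.792 × 21.0 = 1.68×10⁻³ Pa/m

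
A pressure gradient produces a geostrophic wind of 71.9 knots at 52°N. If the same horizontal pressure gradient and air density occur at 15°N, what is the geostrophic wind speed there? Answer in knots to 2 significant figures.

With the same pressure gradient and density, V_g ∝ 1/f ∝ 1/sin φ.
V₂ = V₁ · sin φ₁ / sin φ₂ = 71.9 × sin 52° / sin 15°
V₂ = 71.9 × 0.7880/0.2588 = 220 knots

220 knots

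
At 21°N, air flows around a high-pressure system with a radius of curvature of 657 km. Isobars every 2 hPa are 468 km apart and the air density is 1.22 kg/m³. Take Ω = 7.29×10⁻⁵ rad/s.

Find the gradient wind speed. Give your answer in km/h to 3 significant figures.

32.9 km/h

Coriolis parameter at 21°N:
f = 2Ω sin φ = 2 × 7.29×10⁻⁵ × sin 21° = 5.23×10⁻⁵ s⁻¹
Pressure gradient: |∂P/∂n| = 200 Pa / 468000 m = 4.27×10⁻⁴ Pa/m
Geostrophic speed: V_g = |∂P/∂n|/(fρ) = 4.27×10⁻⁴/(5.23×10⁻⁵ × 1.22) = 6.70 m/s
Around a high, pressure-gradient force acts outward with centrifugal, so Coriolis balances both:
fV = (1/ρ)|∂P/∂n| + V²/R  →  V² − fR·V + fR·V_g = 0
With fR = 5.23×10⁻⁵ × 657×10³ m = 34.3 m/s:
V = [fR − √((fR)² − 4 fR V_g)]/2 = [34.3 − √(34.3² − 4×34.3×6.7)]/2 = 9.13 m/s
Supergeostrophic (V > V_g = 6.7 m/s), as expected around a high.
Converting: 9.13 m/s × 3.6 = 32.9 km/h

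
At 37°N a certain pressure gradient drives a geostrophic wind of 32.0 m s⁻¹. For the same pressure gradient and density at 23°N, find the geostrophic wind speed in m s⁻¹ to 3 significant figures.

With the same pressure gradient and density, V_g ∝ 1/f ∝ 1/sin φ.
V₂ = V₁ · sin φ₁ / sin φ₂ = 32.0 × sin 37° / sin 23°
V₂ = 32.0 × 0.6018/0.3907 = 49.3 m s⁻¹

49.3 m s⁻¹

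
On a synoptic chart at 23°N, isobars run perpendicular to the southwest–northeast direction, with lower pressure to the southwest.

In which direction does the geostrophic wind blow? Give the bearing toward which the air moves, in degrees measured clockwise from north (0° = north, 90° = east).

The pressure-gradient force points toward the southwest (bearing 225°).
Geostrophic balance: in the Northern Hemisphere the Coriolis force deflects motion to the right, so the geostrophic wind blows 90° to the right of the pressure-gradient force (low pressure on the left).
Rotating 225° by 90° clockwise gives 315° — the wind blows toward the northwest.

315°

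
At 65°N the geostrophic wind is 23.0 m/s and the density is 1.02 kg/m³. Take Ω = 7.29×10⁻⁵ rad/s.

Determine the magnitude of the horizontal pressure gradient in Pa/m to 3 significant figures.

Coriolis parameter at 65°N:
f = 2Ω sin φ = 2 × 7.29×10⁻⁵ × sin 65° = 1.32×10⁻⁴ s⁻¹
Geostrophic balance rearranged: |∂P/∂n| = f ρ V_g
|∂P/∂n| = 1.32×10⁻⁴ × 1.02 × 23.0 = 3.10×10⁻³ Pa/m

3.10×10⁻³ Pa/m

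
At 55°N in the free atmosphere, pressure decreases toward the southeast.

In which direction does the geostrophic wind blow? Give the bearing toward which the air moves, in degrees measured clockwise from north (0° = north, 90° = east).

225°

The pressure-gradient force points toward the southeast (bearing 135°).
Geostrophic balance: in the Northern Hemisphere the Coriolis force deflects motion to the right, so the geostrophic wind blows 90° to the right of the pressure-gradient force (low pressure on the left).
Rotating 135° by 90° clockwise gives 225° — the wind blows toward the southwest.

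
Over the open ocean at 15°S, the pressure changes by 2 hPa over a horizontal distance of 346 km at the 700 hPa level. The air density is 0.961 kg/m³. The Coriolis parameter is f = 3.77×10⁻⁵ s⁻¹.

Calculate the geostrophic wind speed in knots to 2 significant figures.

31 knots

Pressure gradient: |∂P/∂n| = 200 Pa / 346000 m = 5.78×10⁻⁴ Pa/m
Geostrophic balance (pressure-gradient force = Coriolis force):
V_g = (1/(fρ)) |∂P/∂n| = 5.78×10⁻⁴ / (3.77×10⁻⁵ × 0.961) = 16.0 m/s
Converting: 16.0 m/s × 1.944 = 31 knots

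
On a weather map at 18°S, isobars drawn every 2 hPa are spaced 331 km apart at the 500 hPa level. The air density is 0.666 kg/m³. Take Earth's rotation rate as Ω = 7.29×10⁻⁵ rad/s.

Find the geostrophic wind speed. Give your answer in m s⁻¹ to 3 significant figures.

20.1 m s⁻¹

Coriolis parameter at 18°S:
f = 2Ω sin φ = 2 × 7.29×10⁻⁵ × sin 18° = 4.51×10⁻⁵ s⁻¹
Pressure gradient: |∂P/∂n| = 200 Pa / 331000 m = 6.04×10⁻⁴ Pa/m
Geostrophic balance (pressure-gradient force = Coriolis force):
V_g = (1/(fρ)) |∂P/∂n| = 6.04×10⁻⁴ / (4.51×10⁻⁵ × 0.666) = 20.1 m/s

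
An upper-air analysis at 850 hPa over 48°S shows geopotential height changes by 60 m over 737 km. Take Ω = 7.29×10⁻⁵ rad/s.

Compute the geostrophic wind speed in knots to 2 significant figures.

Coriolis parameter at 48°S:
f = 2Ω sin φ = 2 × 7.29×10⁻⁵ × sin 48° = 1.08×10⁻⁴ s⁻¹
Height gradient: |∂Z/∂n| = 60 m / 737000 m = 8.14×10⁻⁵
On a pressure surface, geostrophic balance gives V_g = (g/f)|∂Z/∂n|:
V_g = 9.81 × 8.14×10⁻⁵ / 1.08×10⁻⁴ = 7.37 m/s
Converting: 7.37 m/s × 1.944 = 14 knots

14 knots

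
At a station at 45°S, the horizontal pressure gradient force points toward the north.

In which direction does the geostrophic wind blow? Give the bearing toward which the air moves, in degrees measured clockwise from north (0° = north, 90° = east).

The pressure-gradient force points toward the north (bearing 000°).
Geostrophic balance: in the Southern Hemisphere the Coriolis force deflects motion to the left, so the geostrophic wind blows 90° to the left of the pressure-gradient force (low pressure on the right).
Rotating 000° by 90° counterclockwise gives 270° — the wind blows toward the west.

270°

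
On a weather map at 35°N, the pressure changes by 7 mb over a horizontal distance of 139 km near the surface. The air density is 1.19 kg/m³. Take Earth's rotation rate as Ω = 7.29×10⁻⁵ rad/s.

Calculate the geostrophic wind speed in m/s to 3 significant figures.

Coriolis parameter at 35°N:
f = 2Ω sin φ = 2 × 7.29×10⁻⁵ × sin 35° = 8.36×10⁻⁵ s⁻¹
Pressure gradient: |∂P/∂n| = 700 Pa / 139000 m = 5.04×10⁻³ Pa/m
Geostrophic balance (pressure-gradient force = Coriolis force):
V_g = (1/(fρ)) |∂P/∂n| = 5.04×10⁻³ / (8.36×10⁻⁵ × 1.19) = 50.6 m/s

50.6 m/s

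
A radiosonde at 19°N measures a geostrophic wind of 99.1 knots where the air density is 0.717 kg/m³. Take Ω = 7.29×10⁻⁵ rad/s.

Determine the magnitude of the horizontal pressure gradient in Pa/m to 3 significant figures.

1.74×10⁻³ Pa/m

Coriolis parameter at 19°N:
f = 2Ω sin φ = 2 × 7.29×10⁻⁵ × sin 19° = 4.75×10⁻⁵ s⁻¹
Wind speed in SI: 99.1 knots = 51.0 m/s
Geostrophic balance rearranged: |∂P/∂n| = f ρ V_g
|∂P/∂n| = 4.75×10⁻⁵ × 0.717 × 51.0 = 1.74×10⁻³ Pa/m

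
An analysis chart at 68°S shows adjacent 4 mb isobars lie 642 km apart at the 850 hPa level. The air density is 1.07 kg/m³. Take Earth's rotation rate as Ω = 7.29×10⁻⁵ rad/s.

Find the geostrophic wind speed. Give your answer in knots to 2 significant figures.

8.4 knots

Coriolis parameter at 68°S:
f = 2Ω sin φ = 2 × 7.29×10⁻⁵ × sin 68° = 1.35×10⁻⁴ s⁻¹
Pressure gradient: |∂P/∂n| = 400 Pa / 642000 m = 6.23×10⁻⁴ Pa/m
Geostrophic balance (pressure-gradient force = Coriolis force):
V_g = (1/(fρ)) |∂P/∂n| = 6.23×10⁻⁴ / (1.35×10⁻⁴ × 1.07) = 4.31 m/s
Converting: 4.31 m/s × 1.944 = 8.4 knots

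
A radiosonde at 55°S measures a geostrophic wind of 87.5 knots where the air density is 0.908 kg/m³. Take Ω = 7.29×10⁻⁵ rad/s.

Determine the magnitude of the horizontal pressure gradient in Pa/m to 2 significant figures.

Coriolis parameter at 55°S:
f = 2Ω sin φ = 2 × 7.29×10⁻⁵ × sin 55° = 1.19×10⁻⁴ s⁻¹
Wind speed in SI: 87.5 knots = 45.0 m/s
Geostrophic balance rearranged: |∂P/∂n| = f ρ V_g
|∂P/∂n| = 1.19×10⁻⁴ × 0.908 × 45.0 = 4.88×10⁻³ Pa/m

4.9×10⁻³ Pa/m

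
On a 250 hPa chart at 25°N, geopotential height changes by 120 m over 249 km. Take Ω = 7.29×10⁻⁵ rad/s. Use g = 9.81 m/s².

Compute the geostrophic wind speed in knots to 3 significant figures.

Coriolis parameter at 25°N:
f = 2Ω sin φ = 2 × 7.29×10⁻⁵ × sin 25° = 6.16×10⁻⁵ s⁻¹
Height gradient: |∂Z/∂n| = 120 m / 249000 m = 4.82×10⁻⁴
On a pressure surface, geostrophic balance gives V_g = (g/f)|∂Z/∂n|:
V_g = 9.81 × 4.82×10⁻⁴ / 6.16×10⁻⁵ = 76.7 m/s
Converting: 76.7 m/s × 1.944 = 149 knots

149 knots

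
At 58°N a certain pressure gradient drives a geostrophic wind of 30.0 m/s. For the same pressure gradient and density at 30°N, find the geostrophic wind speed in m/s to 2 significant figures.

With the same pressure gradient and density, V_g ∝ 1/f ∝ 1/sin φ.
V₂ = V₁ · sin φ₁ / sin φ₂ = 30.0 × sin 58° / sin 30°
V₂ = 30.0 × 0.8480/0.5000 = 51 m/s

51 m/s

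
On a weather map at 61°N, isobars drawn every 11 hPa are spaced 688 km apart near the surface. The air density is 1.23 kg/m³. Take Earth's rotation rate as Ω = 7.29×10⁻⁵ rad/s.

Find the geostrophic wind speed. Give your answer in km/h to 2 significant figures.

37 km/h

Coriolis parameter at 61°N:
f = 2Ω sin φ = 2 × 7.29×10⁻⁵ × sin 61° = 1.28×10⁻⁴ s⁻¹
Pressure gradient: |∂P/∂n| = 1100 Pa / 688000 m = 1.60×10⁻³ Pa/m
Geostrophic balance (pressure-gradient force = Coriolis force):
V_g = (1/(fρ)) |∂P/∂n| = 1.60×10⁻³ / (1.28×10⁻⁴ × 1.23) = 10.2 m/s
Converting: 10.2 m/s × 3.6 = 37 km/h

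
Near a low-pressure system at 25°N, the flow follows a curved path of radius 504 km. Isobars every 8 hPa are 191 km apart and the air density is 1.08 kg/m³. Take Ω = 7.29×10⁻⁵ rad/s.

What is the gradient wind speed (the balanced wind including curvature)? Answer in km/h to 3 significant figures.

113 km/h

Coriolis parameter at 25°N:
f = 2Ω sin φ = 2 × 7.29×10⁻⁵ × sin 25° = 6.16×10⁻⁵ s⁻¹
Pressure gradient: |∂P/∂n| = 800 Pa / 191000 m = 4.19×10⁻³ Pa/m
Geostrophic speed: V_g = |∂P/∂n|/(fρ) = 4.19×10⁻³/(6.16×10⁻⁵ × 1.08) = 62.9 m/s
Around a low, centrifugal force acts outward with Coriolis, so pressure-gradient force balances both:
(1/ρ)|∂P/∂n| = fV + V²/R  →  V² + fR·V − fR·V_g = 0
With fR = 6.16×10⁻⁵ × 504×10³ m = 31.1 m/s:
V = [−fR + √((fR)² + 4 fR V_g)]/2 = [−31.1 + √(31.1² + 4×31.1×62.9)]/2 = 31.3 m/s
Subgeostrophic (V < V_g = 62.9 m/s), as expected around a low.
Converting: 31.3 m/s × 3.6 = 113 km/h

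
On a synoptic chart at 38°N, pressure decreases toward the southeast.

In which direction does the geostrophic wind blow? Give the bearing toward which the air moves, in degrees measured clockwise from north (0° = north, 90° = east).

The pressure-gradient force points toward the southeast (bearing 135°).
Geostrophic balance: in the Northern Hemisphere the Coriolis force deflects motion to the right, so the geostrophic wind blows 90° to the right of the pressure-gradient force (low pressure on the left).
Rotating 135° by 90° clockwise gives 225° — the wind blows toward the southwest.

225°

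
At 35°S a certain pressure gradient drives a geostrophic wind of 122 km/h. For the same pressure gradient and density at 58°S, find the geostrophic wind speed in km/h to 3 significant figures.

With the same pressure gradient and density, V_g ∝ 1/f ∝ 1/sin φ.
V₂ = V₁ · sin φ₁ / sin φ₂ = 122 × sin 35° / sin 58°
V₂ = 122 × 0.5736/0.8480 = 82.5 km/h

82.5 km/h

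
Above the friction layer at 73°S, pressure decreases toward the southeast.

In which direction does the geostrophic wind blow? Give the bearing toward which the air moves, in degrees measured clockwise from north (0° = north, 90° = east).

045°

The pressure-gradient force points toward the southeast (bearing 135°).
Geostrophic balance: in the Southern Hemisphere the Coriolis force deflects motion to the left, so the geostrophic wind blows 90° to the left of the pressure-gradient force (low pressure on the right).
Rotating 135° by 90° counterclockwise gives 045° — the wind blows toward the northeast.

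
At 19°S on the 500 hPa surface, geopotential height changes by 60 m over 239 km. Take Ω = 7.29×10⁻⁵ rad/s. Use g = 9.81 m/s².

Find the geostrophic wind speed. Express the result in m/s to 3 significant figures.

51.9 m/s

Coriolis parameter at 19°S:
f = 2Ω sin φ = 2 × 7.29×10⁻⁵ × sin 19° = 4.75×10⁻⁵ s⁻¹
Height gradient: |∂Z/∂n| = 60 m / 239000 m = 2.51×10⁻⁴
On a pressure surface, geostrophic balance gives V_g = (g/f)|∂Z/∂n|:
V_g = 9.81 × 2.51×10⁻⁴ / 4.75×10⁻⁵ = 51.9 m/s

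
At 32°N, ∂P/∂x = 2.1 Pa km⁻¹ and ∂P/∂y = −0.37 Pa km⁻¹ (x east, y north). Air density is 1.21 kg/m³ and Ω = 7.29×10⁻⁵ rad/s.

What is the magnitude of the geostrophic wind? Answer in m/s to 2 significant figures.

23 m/s

Coriolis parameter at 32°N:
f = 2Ω sin φ = 2 × 7.29×10⁻⁵ × sin 32° = 7.73×10⁻⁵ s⁻¹
Component geostrophic relations (x east, y north):
u_g = −(1/(fρ)) ∂P/∂y,  v_g = (1/(fρ)) ∂P/∂x
u_g = −(−0.37×10⁻³)/(7.73×10⁻⁵ × 1.21) = 3.96 m/s;  v_g = (2.1×10⁻³)/(7.73×10⁻⁵ × 1.21) = 22.5 m/s
|V_g| = √(u_g² + v_g²) = 22.8 m/s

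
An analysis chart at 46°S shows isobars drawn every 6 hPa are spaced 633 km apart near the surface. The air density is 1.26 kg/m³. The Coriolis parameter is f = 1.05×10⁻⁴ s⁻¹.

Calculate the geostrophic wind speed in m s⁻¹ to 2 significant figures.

Pressure gradient: |∂P/∂n| = 600 Pa / 633000 m = 9.48×10⁻⁴ Pa/m
Geostrophic balance (pressure-gradient force = Coriolis force):
V_g = (1/(fρ)) |∂P/∂n| = 9.48×10⁻⁴ / (1.05×10⁻⁴ × 1.26) = 7.16 m/s

7.2 m s⁻¹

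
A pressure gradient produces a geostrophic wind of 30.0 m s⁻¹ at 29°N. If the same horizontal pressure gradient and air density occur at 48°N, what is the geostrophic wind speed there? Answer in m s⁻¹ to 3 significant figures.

With the same pressure gradient and density, V_g ∝ 1/f ∝ 1/sin φ.
V₂ = V₁ · sin φ₁ / sin φ₂ = 30.0 × sin 29° / sin 48°
V₂ = 30.0 × 0.4848/0.7431 = 19.6 m s⁻¹

19.6 m s⁻¹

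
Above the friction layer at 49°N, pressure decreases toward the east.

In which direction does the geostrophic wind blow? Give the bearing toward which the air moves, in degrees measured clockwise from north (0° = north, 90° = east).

180°

The pressure-gradient force points toward the east (bearing 090°).
Geostrophic balance: in the Northern Hemisphere the Coriolis force deflects motion to the right, so the geostrophic wind blows 90° to the right of the pressure-gradient force (low pressure on the left).
Rotating 090° by 90° clockwise gives 180° — the wind blows toward the south.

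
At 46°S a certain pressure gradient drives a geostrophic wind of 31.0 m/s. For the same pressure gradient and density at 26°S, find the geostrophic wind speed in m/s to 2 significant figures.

With the same pressure gradient and density, V_g ∝ 1/f ∝ 1/sin φ.
V₂ = V₁ · sin φ₁ / sin φ₂ = 31.0 × sin 46° / sin 26°
V₂ = 31.0 × 0.7193/0.4384 = 51 m/s

51 m/s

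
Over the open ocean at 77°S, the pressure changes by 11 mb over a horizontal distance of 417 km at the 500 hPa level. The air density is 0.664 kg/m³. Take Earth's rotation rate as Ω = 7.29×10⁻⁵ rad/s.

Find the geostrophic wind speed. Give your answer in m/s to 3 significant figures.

Coriolis parameter at 77°S:
f = 2Ω sin φ = 2 × 7.29×10⁻⁵ × sin 77° = 1.42×10⁻⁴ s⁻¹
Pressure gradient: |∂P/∂n| = 1100 Pa / 417000 m = 2.64×10⁻³ Pa/m
Geostrophic balance (pressure-gradient force = Coriolis force):
V_g = (1/(fρ)) |∂P/∂n| = 2.64×10⁻³ / (1.42×10⁻⁴ × 0.664) = 28.0 m/s

28.0 m/s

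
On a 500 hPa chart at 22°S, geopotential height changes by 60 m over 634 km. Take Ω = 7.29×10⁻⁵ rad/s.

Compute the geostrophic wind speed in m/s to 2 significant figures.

Coriolis parameter at 22°S:
f = 2Ω sin φ = 2 × 7.29×10⁻⁵ × sin 22° = 5.46×10⁻⁵ s⁻¹
Height gradient: |∂Z/∂n| = 60 m / 634000 m = 9.46×10⁻⁵
On a pressure surface, geostrophic balance gives V_g = (g/f)|∂Z/∂n|:
V_g = 9.81 × 9.46×10⁻⁵ / 5.46×10⁻⁵ = 17.0 m/s

17 m/s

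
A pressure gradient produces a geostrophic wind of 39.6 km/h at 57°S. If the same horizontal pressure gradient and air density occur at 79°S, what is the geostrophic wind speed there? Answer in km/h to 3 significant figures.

With the same pressure gradient and density, V_g ∝ 1/f ∝ 1/sin φ.
V₂ = V₁ · sin φ₁ / sin φ₂ = 39.6 × sin 57° / sin 79°
V₂ = 39.6 × 0.8387/0.9816 = 33.8 km/h

33.8 km/h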